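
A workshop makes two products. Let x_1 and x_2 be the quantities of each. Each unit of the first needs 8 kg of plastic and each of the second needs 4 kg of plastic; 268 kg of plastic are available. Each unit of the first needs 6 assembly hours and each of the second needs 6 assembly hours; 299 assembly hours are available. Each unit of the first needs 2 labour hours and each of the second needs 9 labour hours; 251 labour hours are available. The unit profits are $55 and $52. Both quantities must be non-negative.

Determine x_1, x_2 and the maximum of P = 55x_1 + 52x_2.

x_1 = 22, x_2 = 23, maximum P = 2406

The binding constraints are 8x_1 + 4x_2 = 268 and 2x_1 + 9x_2 = 251.
Solving simultaneously gives x_1 = 22, x_2 = 23.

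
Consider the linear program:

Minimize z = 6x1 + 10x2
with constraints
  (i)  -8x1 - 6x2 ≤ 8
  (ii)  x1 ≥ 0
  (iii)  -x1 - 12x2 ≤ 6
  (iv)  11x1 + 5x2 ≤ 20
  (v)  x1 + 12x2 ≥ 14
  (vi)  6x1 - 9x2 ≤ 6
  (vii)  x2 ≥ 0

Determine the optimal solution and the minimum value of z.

x1 = 0, x2 = 7/6, minimum z = 35/3

Extreme points and z = 6x1 + 10x2:
  (0, 4) → z = 40
  (0, 7/6) → z = 35/3
  (170/127, 134/127) → z = 2360/127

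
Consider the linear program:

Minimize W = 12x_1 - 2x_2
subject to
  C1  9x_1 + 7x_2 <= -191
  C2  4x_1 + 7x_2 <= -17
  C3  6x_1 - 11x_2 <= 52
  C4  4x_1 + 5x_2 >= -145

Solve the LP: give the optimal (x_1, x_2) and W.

Vertices and W = 12x_1 - 2x_2:
  (-174/5, 611/35) → W = -15838/35
  (-579/47, -538/47) → W = -5872/47
  (-465/4, 64) → W = -1523
  (-1335/74, -539/37) → W = -6932/37

x_1 = -465/4, x_2 = 64, minimum W = -1523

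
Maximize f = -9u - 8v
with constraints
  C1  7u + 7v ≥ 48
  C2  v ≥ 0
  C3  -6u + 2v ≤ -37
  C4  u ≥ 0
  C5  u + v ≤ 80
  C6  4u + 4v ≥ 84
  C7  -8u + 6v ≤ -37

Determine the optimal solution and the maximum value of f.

u = 163/14, v = 131/14, maximum f = -2515/14

The optimum lies where 4u + 4v = 84 and -8u + 6v = -37.
Solving simultaneously gives u = 163/14, v = 131/14.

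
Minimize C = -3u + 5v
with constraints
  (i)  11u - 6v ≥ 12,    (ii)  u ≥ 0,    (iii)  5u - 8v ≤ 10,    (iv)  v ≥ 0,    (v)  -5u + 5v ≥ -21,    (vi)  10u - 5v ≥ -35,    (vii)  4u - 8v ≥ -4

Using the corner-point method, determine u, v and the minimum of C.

u = 2, v = 0, minimum C = -6

Corner points and C = -3u + 5v:
  (12/11, 0) → C = -36/11
  (15/8, 23/16) → C = 25/16
  (2, 0) → C = -6
  (118/15, 11/3) → C = -79/15
  (47/5, 26/5) → C = -11/5

The binding constraints are 5u - 8v = 10 and v = 0.
Solving simultaneously gives u = 2, v = 0.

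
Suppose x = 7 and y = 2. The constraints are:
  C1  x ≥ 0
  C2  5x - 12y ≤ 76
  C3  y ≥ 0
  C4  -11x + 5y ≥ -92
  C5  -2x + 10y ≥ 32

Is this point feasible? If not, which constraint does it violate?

not feasible — violates C5

Constraint C5: -2x + 10y = 6, which is not ≥ 32. All other constraints are satisfied.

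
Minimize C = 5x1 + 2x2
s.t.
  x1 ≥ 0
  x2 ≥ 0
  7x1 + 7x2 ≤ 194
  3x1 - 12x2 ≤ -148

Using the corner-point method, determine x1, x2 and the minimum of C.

Vertices and C = 5x1 + 2x2:
  (0, 194/7) → C = 388/7
  (0, 37/3) → C = 74/3
  (1292/105, 1618/105) → C = 3232/35

The binding constraints are x1 = 0 and 3x1 - 12x2 = -148.
Solving simultaneously gives x1 = 0, x2 = 37/3.

x1 = 0, x2 = 37/3, minimum C = 74/3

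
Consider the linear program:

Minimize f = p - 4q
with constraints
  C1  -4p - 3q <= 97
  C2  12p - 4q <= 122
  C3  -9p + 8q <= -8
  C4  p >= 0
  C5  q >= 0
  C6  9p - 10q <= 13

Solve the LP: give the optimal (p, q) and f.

Corner points and f = p - 4q:
  (236/15, 167/10) → f = -766/15
  (292/21, 157/14) → f = -650/21
  (8/9, 0) → f = 8/9
  (13/9, 0) → f = 13/9

The binding constraints are 12p - 4q = 122 and -9p + 8q = -8.
Solving simultaneously gives p = 236/15, q = 167/10.

p = 236/15, q = 167/10, minimum f = -766/15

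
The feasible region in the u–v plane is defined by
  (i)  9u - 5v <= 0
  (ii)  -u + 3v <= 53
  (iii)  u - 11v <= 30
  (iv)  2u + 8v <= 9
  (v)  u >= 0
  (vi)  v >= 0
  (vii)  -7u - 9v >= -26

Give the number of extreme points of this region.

The feasible vertices (each the meet of two boundaries and inside every other half-plane) are:
  (45/82, 81/82)
  (0, 0)
  (0, 9/8)

3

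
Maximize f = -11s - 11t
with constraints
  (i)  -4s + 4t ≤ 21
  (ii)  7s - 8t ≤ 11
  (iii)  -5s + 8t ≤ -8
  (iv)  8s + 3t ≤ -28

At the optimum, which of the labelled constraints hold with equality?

Vertices and f = -11s - 11t:
  (-53, -191/4) → f = 4433/4
  (-50/3, -137/12) → f = 3707/12
  (-191/85, -284/85) → f = 1045/17
  (-200/79, -204/79) → f = 4444/79

The maximum is at (-53, -191/4). Substituting into each constraint, equality holds for (i) and (ii); the remaining constraints have slack.

(i) and (ii)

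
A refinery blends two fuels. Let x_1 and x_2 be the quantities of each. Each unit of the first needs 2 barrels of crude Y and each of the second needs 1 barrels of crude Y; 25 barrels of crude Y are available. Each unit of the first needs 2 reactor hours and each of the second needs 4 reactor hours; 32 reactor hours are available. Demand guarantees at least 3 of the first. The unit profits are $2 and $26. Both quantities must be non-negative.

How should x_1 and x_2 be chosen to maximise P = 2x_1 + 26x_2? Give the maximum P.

Vertices and P = 2x_1 + 26x_2:
  (25/2, 0) → P = 25
  (3, 0) → P = 6
  (34/3, 7/3) → P = 250/3
  (3, 13/2) → P = 175

At the optimal vertex, 2x_1 + 4x_2 = 32 and x_1 = 3.
Solving simultaneously gives x_1 = 3, x_2 = 13/2.

x_1 = 3, x_2 = 13/2, maximum P = 175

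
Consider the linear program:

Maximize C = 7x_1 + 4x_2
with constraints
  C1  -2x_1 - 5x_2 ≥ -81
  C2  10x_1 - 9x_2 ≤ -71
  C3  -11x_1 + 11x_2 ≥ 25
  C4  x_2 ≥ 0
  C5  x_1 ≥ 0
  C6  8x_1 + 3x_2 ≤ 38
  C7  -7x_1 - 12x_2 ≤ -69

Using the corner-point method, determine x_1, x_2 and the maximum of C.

Feasible corners and C = 7x_1 + 4x_2:
  (0, 71/9) → C = 284/9
  (43/34, 158/17) → C = 1565/34
  (0, 38/3) → C = 152/3

At the optimal vertex, x_1 = 0 and 8x_1 + 3x_2 = 38.
Solving simultaneously gives x_1 = 0, x_2 = 38/3.

x_1 = 0, x_2 = 38/3, maximum C = 152/3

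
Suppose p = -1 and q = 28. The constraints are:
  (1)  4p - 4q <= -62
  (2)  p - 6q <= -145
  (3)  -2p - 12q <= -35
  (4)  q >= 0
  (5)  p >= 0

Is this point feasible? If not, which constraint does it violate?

not feasible — violates (5)

Constraint (5): p = -1, which is not ≥ 0. All other constraints are satisfied.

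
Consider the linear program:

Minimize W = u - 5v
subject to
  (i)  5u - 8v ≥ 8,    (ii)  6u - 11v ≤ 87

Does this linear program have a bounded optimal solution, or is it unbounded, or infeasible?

From the feasible point (-608/7, -387/7), moving in the direction (8, 5) keeps every constraint satisfied while W decreases without bound.

unbounded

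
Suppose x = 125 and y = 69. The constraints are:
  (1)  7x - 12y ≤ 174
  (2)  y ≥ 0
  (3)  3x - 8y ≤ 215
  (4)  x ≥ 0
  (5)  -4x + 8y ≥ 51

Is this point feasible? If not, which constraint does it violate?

(1): 47 ≤ 174 ✓
(2): 69 ≥ 0 ✓
(3): -177 ≤ 215 ✓
(4): 125 ≥ 0 ✓
(5): 52 ≥ 51 ✓

feasible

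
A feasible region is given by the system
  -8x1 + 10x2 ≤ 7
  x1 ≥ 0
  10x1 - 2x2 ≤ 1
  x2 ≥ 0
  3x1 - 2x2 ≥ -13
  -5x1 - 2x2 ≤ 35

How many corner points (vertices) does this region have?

Pairwise boundary intersections that survive every other constraint:
  (0, 7/10)
  (2/7, 13/14)
  (0, 0)
  (1/10, 0)

4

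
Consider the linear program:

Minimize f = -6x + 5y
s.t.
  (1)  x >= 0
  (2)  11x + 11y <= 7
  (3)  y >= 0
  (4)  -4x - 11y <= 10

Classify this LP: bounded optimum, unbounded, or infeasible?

bounded optimum

Corner points and f = -6x + 5y:
  (0, 7/11) → f = 35/11
  (0, 0) → f = 0
  (7/11, 0) → f = -42/11
The feasible region has finitely many vertices and no improving ray; the minimum is -42/11 at (7/11, 0).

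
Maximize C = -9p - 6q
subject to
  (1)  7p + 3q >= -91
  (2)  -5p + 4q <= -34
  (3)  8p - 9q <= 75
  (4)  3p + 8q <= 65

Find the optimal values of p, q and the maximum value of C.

p = 6/13, q = -103/13, maximum C = 564/13

At the optimal vertex, -5p + 4q = -34 and 8p - 9q = 75.
Solving simultaneously gives p = 6/13, q = -103/13.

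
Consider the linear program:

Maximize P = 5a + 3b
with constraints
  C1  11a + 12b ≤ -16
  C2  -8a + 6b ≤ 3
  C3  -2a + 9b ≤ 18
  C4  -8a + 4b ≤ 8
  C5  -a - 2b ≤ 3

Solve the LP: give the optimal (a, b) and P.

Vertices and P = 5a + 3b:
  (-22/27, -95/162) → P = -35/6
  (2/5, -17/10) → P = -31/10
  (-12/11, -21/22) → P = -183/22

a = 2/5, b = -17/10, maximum P = -31/10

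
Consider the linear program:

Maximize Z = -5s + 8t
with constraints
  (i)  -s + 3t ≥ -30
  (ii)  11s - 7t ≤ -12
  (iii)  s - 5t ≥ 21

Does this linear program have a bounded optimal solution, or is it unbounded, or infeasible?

unbounded

From the feasible point (-123/13, -171/13), moving in the direction (-3, -1) keeps every constraint satisfied while Z increases without bound.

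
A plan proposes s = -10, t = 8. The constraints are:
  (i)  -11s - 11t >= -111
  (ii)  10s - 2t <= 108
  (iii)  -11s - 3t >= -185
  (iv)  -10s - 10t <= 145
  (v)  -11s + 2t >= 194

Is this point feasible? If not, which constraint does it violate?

not feasible — violates (v)

Constraint (v): -11s + 2t = 126, which is not ≥ 194. All other constraints are satisfied.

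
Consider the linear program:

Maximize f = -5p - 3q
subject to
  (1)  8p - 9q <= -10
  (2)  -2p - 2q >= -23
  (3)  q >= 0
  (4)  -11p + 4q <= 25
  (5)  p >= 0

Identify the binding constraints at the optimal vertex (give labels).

Feasible corners and f = -5p - 3q:
  (11/2, 6) → f = -91/2
  (0, 10/9) → f = -10/3
  (7/5, 101/10) → f = -373/10
  (0, 25/4) → f = -75/4

The maximum is at (0, 10/9). Substituting into each constraint, equality holds for (1) and (5); the remaining constraints have slack.

(1) and (5)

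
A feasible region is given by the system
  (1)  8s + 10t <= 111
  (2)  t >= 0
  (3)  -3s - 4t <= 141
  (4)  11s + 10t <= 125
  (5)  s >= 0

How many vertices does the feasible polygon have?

4

Intersecting each pair of boundary lines and keeping only the points that satisfy every inequality leaves:
  (14/3, 221/30)
  (0, 111/10)
  (125/11, 0)
  (0, 0)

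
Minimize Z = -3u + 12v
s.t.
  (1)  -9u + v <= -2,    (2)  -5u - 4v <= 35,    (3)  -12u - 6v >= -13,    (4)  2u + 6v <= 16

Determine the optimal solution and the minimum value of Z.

The optimum lies where -5u - 4v = 35 and -12u - 6v = -13.
Solving simultaneously gives u = 131/9, v = -485/18.

u = 131/9, v = -485/18, minimum Z = -367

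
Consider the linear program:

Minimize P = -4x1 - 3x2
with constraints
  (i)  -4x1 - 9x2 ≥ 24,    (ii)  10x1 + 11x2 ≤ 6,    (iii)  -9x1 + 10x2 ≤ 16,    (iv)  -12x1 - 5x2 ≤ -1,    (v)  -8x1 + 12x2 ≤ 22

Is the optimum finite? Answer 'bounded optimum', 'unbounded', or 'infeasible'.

From the feasible point (159/23, -132/23), moving in the direction (11, -10) keeps every constraint satisfied while P decreases without bound.

unbounded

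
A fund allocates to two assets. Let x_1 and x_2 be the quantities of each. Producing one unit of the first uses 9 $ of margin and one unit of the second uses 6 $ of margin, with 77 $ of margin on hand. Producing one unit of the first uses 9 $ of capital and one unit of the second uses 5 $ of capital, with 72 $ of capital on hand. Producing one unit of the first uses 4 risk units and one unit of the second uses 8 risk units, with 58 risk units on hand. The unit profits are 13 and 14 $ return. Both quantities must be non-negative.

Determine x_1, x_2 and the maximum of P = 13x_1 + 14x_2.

Feasible corners and P = 13x_1 + 14x_2:
  (0, 0) → P = 0
  (0, 29/4) → P = 203/2
  (8, 0) → P = 104
  (11/2, 9/2) → P = 269/2

At the optimal vertex, 9x_1 + 5x_2 = 72 and 4x_1 + 8x_2 = 58.
Solving simultaneously gives x_1 = 11/2, x_2 = 9/2.

x_1 = 11/2, x_2 = 9/2, maximum P = 269/2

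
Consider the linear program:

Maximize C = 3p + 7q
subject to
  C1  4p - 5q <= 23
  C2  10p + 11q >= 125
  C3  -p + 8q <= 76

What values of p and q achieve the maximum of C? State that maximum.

Vertices and C = 3p + 7q:
  (439/47, 135/47) → C = 2262/47
  (188/9, 109/9) → C = 1327/9
  (164/91, 885/91) → C = 6687/91

p = 188/9, q = 109/9, maximum C = 1327/9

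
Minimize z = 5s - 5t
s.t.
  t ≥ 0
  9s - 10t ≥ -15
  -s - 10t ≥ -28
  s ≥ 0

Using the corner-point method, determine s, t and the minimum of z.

Vertices and z = 5s - 5t:
  (28, 0) → z = 140
  (0, 0) → z = 0
  (13/10, 267/100) → z = -137/20
  (0, 3/2) → z = -15/2

The optimum lies where 9s - 10t = -15 and s = 0.
Solving simultaneously gives s = 0, t = 3/2.

s = 0, t = 3/2, minimum z = -15/2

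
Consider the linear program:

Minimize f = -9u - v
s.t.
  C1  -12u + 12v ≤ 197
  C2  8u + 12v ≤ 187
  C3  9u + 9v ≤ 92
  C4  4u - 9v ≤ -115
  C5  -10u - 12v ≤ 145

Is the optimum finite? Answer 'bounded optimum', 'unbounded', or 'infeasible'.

Vertices and f = -9u - v:
  (-223/72, 959/72) → f = 131/9
  (-131/20, 148/15) → f = 589/12
  (-23/13, 1403/117) → f = 460/117
The feasible region has finitely many vertices and no improving ray; the minimum is 460/117 at (-23/13, 1403/117).

bounded optimum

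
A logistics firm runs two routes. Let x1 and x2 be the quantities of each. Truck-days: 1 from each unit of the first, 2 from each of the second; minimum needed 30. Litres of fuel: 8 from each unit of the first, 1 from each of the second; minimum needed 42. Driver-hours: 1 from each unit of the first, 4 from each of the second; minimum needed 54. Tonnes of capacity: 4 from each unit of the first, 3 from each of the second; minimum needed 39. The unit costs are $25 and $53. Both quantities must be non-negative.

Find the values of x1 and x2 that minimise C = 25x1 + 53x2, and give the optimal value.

x1 = 6, x2 = 12, minimum C = 786

Vertices and C = 25x1 + 53x2:
  (0, 42) → C = 2226
  (54, 0) → C = 1350
  (18/5, 66/5) → C = 3948/5
  (6, 12) → C = 786
The feasible region is unbounded (it extends along (0, 1), (1, 0)), but C strictly increases along every unbounded feasible direction, so there is no improving ray and the minimum is attained at a vertex.

The binding constraints are x1 + 2x2 = 30 and x1 + 4x2 = 54.
Solving simultaneously gives x1 = 6, x2 = 12.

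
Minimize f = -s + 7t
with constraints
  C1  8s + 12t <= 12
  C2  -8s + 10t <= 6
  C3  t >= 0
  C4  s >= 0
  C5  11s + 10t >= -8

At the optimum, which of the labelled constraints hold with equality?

Corner points and f = -s + 7t:
  (3/11, 9/11) → f = 60/11
  (3/2, 0) → f = -3/2
  (0, 3/5) → f = 21/5
  (0, 0) → f = 0

The minimum is at (3/2, 0). Substituting into each constraint, equality holds for C1 and C3; the remaining constraints have slack.

C1 and C3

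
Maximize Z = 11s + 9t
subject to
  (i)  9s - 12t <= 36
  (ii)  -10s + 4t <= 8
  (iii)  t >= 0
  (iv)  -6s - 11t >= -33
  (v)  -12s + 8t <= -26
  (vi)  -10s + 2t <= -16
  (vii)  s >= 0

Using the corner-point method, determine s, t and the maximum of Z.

Extreme points and Z = 11s + 9t:
  (4, 0) → Z = 44
  (88/19, 9/19) → Z = 1049/19
  (13/6, 0) → Z = 143/6
  (55/18, 4/3) → Z = 821/18

The optimum lies where 9s - 12t = 36 and -6s - 11t = -33.
Solving simultaneously gives s = 88/19, t = 9/19.

s = 88/19, t = 9/19, maximum Z = 1049/19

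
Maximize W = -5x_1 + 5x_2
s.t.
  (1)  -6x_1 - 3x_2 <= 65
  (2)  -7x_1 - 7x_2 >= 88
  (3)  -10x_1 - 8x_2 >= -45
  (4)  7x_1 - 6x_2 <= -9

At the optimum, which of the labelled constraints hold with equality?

(1) and (2)

Extreme points and W = -5x_1 + 5x_2:
  (-191/21, -73/21) → W = 590/21
  (-139/19, -401/57) → W = 80/57
  (-591/91, -79/13) → W = 190/91

The maximum is at (-191/21, -73/21). Substituting into each constraint, equality holds for (1) and (2); the remaining constraints have slack.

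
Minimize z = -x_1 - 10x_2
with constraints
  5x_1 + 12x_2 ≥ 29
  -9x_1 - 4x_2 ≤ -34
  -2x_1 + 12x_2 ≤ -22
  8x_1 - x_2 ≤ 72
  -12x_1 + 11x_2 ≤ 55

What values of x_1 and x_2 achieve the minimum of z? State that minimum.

Extreme points and z = -x_1 - 10x_2:
  (51/7, -13/21) → z = -23/21
  (893/101, -128/101) → z = 387/101
  (421/47, -16/47) → z = -261/47

x_1 = 421/47, x_2 = -16/47, minimum z = -261/47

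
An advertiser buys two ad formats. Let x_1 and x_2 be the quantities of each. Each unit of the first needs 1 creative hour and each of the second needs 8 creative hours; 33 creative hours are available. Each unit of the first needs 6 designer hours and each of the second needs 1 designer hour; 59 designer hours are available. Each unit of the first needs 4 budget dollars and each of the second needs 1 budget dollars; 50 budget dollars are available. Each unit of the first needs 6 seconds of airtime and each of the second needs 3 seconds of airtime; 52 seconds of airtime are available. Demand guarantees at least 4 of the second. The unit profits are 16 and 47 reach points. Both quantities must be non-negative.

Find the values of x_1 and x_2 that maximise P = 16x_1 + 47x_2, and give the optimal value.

x_1 = 1, x_2 = 4, maximum P = 204

Corner points and P = 16x_1 + 47x_2:
  (0, 33/8) → P = 1551/8
  (0, 4) → P = 188
  (1, 4) → P = 204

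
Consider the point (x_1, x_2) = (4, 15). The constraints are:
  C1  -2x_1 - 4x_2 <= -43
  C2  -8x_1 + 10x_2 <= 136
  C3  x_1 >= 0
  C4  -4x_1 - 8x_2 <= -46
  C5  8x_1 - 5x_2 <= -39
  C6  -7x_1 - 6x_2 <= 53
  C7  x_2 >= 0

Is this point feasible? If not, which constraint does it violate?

C1: -68 ≤ -43 ✓
C2: 118 ≤ 136 ✓
C3: 4 ≥ 0 ✓
C4: -136 ≤ -46 ✓
C5: -43 ≤ -39 ✓
C6: -118 ≤ 53 ✓
C7: 15 ≥ 0 ✓

feasible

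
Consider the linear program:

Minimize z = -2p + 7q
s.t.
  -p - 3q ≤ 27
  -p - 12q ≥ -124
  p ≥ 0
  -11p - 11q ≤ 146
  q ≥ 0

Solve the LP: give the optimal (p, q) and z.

p = 124, q = 0, minimum z = -248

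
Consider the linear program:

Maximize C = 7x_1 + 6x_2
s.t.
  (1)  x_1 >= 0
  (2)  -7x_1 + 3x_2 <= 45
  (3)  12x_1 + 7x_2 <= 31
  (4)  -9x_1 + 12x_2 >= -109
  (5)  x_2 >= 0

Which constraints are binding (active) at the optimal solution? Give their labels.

(1) and (3)

Feasible corners and C = 7x_1 + 6x_2:
  (0, 31/7) → C = 186/7
  (0, 0) → C = 0
  (31/12, 0) → C = 217/12

The maximum is at (0, 31/7). Substituting into each constraint, equality holds for (1) and (3); the remaining constraints have slack.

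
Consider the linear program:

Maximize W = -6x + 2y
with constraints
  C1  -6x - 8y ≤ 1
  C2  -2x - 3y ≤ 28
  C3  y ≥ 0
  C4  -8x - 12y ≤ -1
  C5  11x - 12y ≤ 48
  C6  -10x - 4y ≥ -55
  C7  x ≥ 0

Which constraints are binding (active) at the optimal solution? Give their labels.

C6 and C7

Vertices and W = -6x + 2y:
  (1/8, 0) → W = -3/4
  (48/11, 0) → W = -288/11
  (0, 1/12) → W = 1/6
  (213/41, 125/164) → W = -2431/82
  (0, 55/4) → W = 55/2

The maximum is at (0, 55/4). Substituting into each constraint, equality holds for C6 and C7; the remaining constraints have slack.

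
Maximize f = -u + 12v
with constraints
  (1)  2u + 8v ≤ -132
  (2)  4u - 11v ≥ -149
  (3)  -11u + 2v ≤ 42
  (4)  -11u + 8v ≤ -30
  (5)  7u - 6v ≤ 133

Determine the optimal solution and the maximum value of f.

u = -150/23, v = -342/23, maximum f = -3954/23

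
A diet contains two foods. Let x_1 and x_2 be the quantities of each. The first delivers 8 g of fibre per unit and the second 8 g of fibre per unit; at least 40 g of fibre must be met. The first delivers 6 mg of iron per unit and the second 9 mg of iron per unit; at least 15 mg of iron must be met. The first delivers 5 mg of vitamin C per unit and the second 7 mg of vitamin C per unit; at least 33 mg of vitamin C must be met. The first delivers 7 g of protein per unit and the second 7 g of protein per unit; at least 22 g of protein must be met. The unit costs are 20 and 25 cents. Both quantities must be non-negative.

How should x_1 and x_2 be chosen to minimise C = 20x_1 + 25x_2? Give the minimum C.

x_1 = 1, x_2 = 4, minimum C = 120

Feasible corners and C = 20x_1 + 25x_2:
  (0, 5) → C = 125
  (33/5, 0) → C = 132
  (1, 4) → C = 120
The feasible region is unbounded (it extends along (0, 1), (1, 0)), but C strictly increases along every unbounded feasible direction, so there is no improving ray and the minimum is attained at a vertex.

The binding constraints are 8x_1 + 8x_2 = 40 and 5x_1 + 7x_2 = 33.
Solving simultaneously gives x_1 = 1, x_2 = 4.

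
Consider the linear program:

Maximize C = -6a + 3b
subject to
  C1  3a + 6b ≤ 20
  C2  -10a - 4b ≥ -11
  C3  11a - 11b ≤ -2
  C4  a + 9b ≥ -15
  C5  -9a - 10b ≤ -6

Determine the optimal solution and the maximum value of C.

Feasible corners and C = -6a + 3b:
  (-7/24, 167/48) → C = 195/16
  (-41/6, 27/4) → C = 245/4
  (113/154, 141/154) → C = -255/154
  (46/209, 84/209) → C = -24/209

At the optimal vertex, 3a + 6b = 20 and -9a - 10b = -6.
Solving simultaneously gives a = -41/6, b = 27/4.

a = -41/6, b = 27/4, maximum C = 245/4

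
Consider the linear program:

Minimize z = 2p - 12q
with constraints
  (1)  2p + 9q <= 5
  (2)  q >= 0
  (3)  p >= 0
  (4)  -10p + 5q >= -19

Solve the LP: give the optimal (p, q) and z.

Extreme points and z = 2p - 12q:
  (0, 5/9) → z = -20/3
  (49/25, 3/25) → z = 62/25
  (0, 0) → z = 0
  (19/10, 0) → z = 19/5

The optimum lies where 2p + 9q = 5 and p = 0.
Solving simultaneously gives p = 0, q = 5/9.

p = 0, q = 5/9, minimum z = -20/3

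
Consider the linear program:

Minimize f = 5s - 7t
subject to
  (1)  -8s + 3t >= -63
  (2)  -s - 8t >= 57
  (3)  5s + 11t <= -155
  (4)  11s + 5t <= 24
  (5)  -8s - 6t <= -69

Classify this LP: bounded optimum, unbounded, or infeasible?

The boundaries -8s + 3t = -63 and 5s + 11t = -155 meet at (228/103, -1555/103), but that point violates -8s - 6t ≤ -69. Every candidate vertex is excluded by some other constraint, so the feasible region is empty.

infeasible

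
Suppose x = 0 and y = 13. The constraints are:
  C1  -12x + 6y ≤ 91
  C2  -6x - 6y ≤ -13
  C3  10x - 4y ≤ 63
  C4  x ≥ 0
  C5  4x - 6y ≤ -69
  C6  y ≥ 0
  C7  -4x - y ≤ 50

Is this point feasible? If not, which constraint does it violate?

feasible

C1: 78 ≤ 91 ✓
C2: -78 ≤ -13 ✓
C3: -52 ≤ 63 ✓
C4: 0 ≥ 0 ✓
C5: -78 ≤ -69 ✓
C6: 13 ≥ 0 ✓
C7: -13 ≤ 50 ✓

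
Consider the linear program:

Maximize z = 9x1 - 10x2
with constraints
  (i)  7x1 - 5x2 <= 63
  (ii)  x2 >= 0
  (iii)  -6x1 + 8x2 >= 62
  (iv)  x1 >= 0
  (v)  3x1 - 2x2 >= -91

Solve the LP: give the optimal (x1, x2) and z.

Feasible corners and z = 9x1 - 10x2:
  (407/13, 406/13) → z = -397/13
  (0, 31/4) → z = -155/2
  (0, 91/2) → z = -455
The feasible region is unbounded (it extends along (5, 7), (2, 3)), but z strictly decreases along every unbounded feasible direction, so there is no improving ray and the maximum is attained at a vertex.

At the optimal vertex, 7x1 - 5x2 = 63 and -6x1 + 8x2 = 62.
Solving simultaneously gives x1 = 407/13, x2 = 406/13.

x1 = 407/13, x2 = 406/13, maximum z = -397/13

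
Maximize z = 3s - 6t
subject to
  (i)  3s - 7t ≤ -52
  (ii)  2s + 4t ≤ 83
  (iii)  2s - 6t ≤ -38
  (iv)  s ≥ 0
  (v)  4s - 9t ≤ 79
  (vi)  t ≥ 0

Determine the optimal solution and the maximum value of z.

The optimum lies where 3s - 7t = -52 and 2s + 4t = 83.
Solving simultaneously gives s = 373/26, t = 353/26.

s = 373/26, t = 353/26, maximum z = -999/26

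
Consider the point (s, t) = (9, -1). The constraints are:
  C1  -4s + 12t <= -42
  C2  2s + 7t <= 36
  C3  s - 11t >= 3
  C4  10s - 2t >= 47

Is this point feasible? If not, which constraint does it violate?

C1: -48 ≤ -42 ✓
C2: 11 ≤ 36 ✓
C3: 20 ≥ 3 ✓
C4: 92 ≥ 47 ✓

feasible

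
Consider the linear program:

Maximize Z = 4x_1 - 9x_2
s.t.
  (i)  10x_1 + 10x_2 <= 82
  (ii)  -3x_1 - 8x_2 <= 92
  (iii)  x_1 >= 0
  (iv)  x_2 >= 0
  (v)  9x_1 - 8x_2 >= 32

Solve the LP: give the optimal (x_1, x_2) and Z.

Corner points and Z = 4x_1 - 9x_2:
  (41/5, 0) → Z = 164/5
  (488/85, 209/85) → Z = 71/85
  (32/9, 0) → Z = 128/9

x_1 = 41/5, x_2 = 0, maximum Z = 164/5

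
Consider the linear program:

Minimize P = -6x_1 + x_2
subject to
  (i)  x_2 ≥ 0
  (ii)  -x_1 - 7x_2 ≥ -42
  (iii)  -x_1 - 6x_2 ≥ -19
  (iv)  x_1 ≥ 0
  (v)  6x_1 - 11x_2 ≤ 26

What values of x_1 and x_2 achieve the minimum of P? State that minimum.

x_1 = 365/47, x_2 = 88/47, minimum P = -2102/47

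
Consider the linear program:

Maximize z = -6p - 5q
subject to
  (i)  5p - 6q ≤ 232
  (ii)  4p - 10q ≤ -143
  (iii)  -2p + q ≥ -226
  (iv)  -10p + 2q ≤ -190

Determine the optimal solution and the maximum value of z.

Vertices and z = -6p - 5q:
  (1589/13, 1643/26) → z = -27283/26
  (1124/7, 666/7) → z = -10074/7
  (1093/46, 1095/46) → z = -12033/46
The feasible region is unbounded (it extends along (1, 2), (1, 5)), but z strictly decreases along every unbounded feasible direction, so there is no improving ray and the maximum is attained at a vertex.

The binding constraints are 4p - 10q = -143 and -10p + 2q = -190.
Solving simultaneously gives p = 1093/46, q = 1095/46.

p = 1093/46, q = 1095/46, maximum z = -12033/46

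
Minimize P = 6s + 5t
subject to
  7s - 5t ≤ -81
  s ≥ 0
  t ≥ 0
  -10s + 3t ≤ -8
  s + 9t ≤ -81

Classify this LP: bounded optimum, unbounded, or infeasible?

infeasible

The boundaries 7s - 5t = -81 and -10s + 3t = -8 meet at (283/29, 866/29), but that point violates s + 9t ≤ -81. Every candidate vertex is excluded by some other constraint, so the feasible region is empty.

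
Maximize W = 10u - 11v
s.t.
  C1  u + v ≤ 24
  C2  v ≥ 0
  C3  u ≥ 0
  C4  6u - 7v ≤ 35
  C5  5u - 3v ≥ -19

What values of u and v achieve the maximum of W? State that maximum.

Feasible corners and W = 10u - 11v:
  (203/13, 109/13) → W = 831/13
  (53/8, 139/8) → W = -999/8
  (0, 0) → W = 0
  (35/6, 0) → W = 175/3
  (0, 19/3) → W = -209/3

u = 203/13, v = 109/13, maximum W = 831/13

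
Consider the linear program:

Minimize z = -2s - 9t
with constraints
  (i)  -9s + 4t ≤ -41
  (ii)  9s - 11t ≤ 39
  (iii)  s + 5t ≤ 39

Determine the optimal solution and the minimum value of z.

Corner points and z = -2s - 9t:
  (295/63, 2/7) → z = -752/63
  (361/49, 310/49) → z = -3512/49
  (78/7, 39/7) → z = -507/7

The binding constraints are 9s - 11t = 39 and s + 5t = 39.
Solving simultaneously gives s = 78/7, t = 39/7.

s = 78/7, t = 39/7, minimum z = -507/7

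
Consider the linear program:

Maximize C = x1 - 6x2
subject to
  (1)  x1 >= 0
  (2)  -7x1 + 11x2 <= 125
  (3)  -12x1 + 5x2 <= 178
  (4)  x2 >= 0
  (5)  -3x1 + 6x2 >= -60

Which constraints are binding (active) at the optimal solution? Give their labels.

(4) and (5)

Corner points and C = x1 - 6x2:
  (0, 125/11) → C = -750/11
  (0, 0) → C = 0
  (20, 0) → C = 20
The feasible region is unbounded (it extends along (11, 7), (2, 1)), but C strictly decreases along every unbounded feasible direction, so there is no improving ray and the maximum is attained at a vertex.

The maximum is at (20, 0). Substituting into each constraint, equality holds for (4) and (5); the remaining constraints have slack.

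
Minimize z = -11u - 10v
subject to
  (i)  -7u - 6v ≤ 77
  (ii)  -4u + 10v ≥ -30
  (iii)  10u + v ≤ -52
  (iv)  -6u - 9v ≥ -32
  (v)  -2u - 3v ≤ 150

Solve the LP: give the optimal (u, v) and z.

Extreme points and z = -11u - 10v:
  (-295/47, -259/47) → z = 5835/47
  (-295/9, 686/27) → z = 2875/27
  (-245/52, -127/26) → z = 5235/52
  (-125/21, 158/21) → z = -205/21

The binding constraints are 10u + v = -52 and -6u - 9v = -32.
Solving simultaneously gives u = -125/21, v = 158/21.

u = -125/21, v = 158/21, minimum z = -205/21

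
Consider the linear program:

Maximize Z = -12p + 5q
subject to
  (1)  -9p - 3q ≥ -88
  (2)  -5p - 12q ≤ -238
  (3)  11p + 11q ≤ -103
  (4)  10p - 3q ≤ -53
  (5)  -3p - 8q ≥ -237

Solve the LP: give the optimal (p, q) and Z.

Feasible corners and Z = -12p + 5q:
  (-3854/77, 3133/77) → Z = 61913/77
  (-235, 471/4) → Z = 13635/4
  (-3431/55, 2916/55) → Z = 55752/55

p = -235, q = 471/4, maximum Z = 13635/4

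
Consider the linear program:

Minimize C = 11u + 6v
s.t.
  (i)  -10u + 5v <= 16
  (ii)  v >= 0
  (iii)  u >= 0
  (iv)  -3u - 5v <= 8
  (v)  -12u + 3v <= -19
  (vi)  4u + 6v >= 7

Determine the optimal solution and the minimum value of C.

Extreme points and C = 11u + 6v:
  (143/30, 191/15) → C = 773/6
  (7/4, 0) → C = 77/4
  (45/28, 2/21) → C = 73/4
The feasible region is unbounded (it extends along (1, 2), (1, 0)), but C strictly increases along every unbounded feasible direction, so there is no improving ray and the minimum is attained at a vertex.

At the optimal vertex, -12u + 3v = -19 and 4u + 6v = 7.
Solving simultaneously gives u = 45/28, v = 2/21.

u = 45/28, v = 2/21, minimum C = 73/4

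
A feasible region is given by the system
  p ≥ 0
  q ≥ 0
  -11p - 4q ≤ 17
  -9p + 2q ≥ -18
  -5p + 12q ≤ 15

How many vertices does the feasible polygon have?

The feasible vertices (each the meet of two boundaries and inside every other half-plane) are:
  (0, 0)
  (0, 5/4)
  (2, 0)
  (123/49, 225/98)

4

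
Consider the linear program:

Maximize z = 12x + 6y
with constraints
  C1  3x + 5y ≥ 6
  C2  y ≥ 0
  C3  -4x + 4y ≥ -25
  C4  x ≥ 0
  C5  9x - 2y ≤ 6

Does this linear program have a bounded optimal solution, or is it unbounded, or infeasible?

From the feasible point (0, 6/5), moving in the direction (0, 1) keeps every constraint satisfied while z increases without bound.

unbounded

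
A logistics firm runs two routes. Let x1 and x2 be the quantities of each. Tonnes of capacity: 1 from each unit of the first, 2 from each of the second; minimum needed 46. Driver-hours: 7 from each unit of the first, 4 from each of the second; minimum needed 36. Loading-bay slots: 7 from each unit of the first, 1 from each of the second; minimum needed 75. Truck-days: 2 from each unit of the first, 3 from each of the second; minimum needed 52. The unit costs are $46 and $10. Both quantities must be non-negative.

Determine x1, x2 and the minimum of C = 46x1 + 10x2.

x1 = 8, x2 = 19, minimum C = 558

The feasible region is unbounded (it extends along (0, 1), (1, 0)), but C strictly increases along every unbounded feasible direction, so there is no improving ray and the minimum is attained at a vertex.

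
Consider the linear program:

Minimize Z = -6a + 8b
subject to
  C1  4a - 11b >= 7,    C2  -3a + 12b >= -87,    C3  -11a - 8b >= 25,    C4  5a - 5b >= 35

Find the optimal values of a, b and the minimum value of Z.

a = 33/13, b = -86/13, minimum Z = -886/13

The binding constraints are -3a + 12b = -87 and -11a - 8b = 25.
Solving simultaneously gives a = 33/13, b = -86/13.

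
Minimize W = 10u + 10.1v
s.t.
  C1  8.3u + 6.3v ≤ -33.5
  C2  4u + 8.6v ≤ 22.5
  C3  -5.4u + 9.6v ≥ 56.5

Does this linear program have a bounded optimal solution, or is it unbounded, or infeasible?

unbounded

From the feasible point (-42985/4618, 32075/4618), moving in the direction (-8.6, 4) keeps every constraint satisfied while W decreases without bound.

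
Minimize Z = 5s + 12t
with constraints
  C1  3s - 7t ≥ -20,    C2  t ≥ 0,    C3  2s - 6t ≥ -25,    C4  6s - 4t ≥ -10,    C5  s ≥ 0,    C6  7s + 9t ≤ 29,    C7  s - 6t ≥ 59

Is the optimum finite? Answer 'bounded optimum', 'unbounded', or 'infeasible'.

The boundaries t = 0 and s = 0 meet at (0, 0), but that point violates s - 6t ≥ 59. Every candidate vertex is excluded by some other constraint, so the feasible region is empty.

infeasible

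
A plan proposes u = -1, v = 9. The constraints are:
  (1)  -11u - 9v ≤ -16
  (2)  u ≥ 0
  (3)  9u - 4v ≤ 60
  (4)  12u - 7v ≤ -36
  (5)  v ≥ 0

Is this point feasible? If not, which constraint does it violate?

not feasible — violates (2)

Constraint (2): u = -1, which is not ≥ 0. All other constraints are satisfied.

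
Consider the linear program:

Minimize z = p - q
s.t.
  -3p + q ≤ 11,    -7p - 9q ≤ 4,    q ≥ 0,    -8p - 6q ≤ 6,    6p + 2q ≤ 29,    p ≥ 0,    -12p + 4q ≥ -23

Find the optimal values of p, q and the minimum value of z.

Corner points and z = p - q:
  (7/12, 51/4) → z = -73/6
  (0, 11) → z = -11
  (0, 0) → z = 0
  (23/12, 0) → z = 23/12
  (27/8, 35/8) → z = -1

The binding constraints are -3p + q = 11 and 6p + 2q = 29.
Solving simultaneously gives p = 7/12, q = 51/4.

p = 7/12, q = 51/4, minimum z = -73/6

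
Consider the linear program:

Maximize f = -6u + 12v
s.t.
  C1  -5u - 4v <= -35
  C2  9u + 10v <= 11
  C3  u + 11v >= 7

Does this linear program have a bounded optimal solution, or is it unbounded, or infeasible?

infeasible

The boundaries -5u - 4v = -35 and 9u + 10v = 11 meet at (153/7, -130/7), but that point violates u + 11v ≥ 7. Every candidate vertex is excluded by some other constraint, so the feasible region is empty.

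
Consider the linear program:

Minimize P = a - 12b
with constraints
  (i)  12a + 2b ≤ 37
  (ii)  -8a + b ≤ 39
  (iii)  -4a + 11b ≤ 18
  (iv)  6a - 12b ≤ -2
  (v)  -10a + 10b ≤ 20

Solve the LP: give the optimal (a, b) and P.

Feasible corners and P = a - 12b:
  (53/20, 13/5) → P = -571/20
  (110/39, 41/26) → P = -628/39
  (-4/7, 10/7) → P = -124/7
  (-11/3, -5/3) → P = 49/3

The optimum lies where 12a + 2b = 37 and -4a + 11b = 18.
Solving simultaneously gives a = 53/20, b = 13/5.

a = 53/20, b = 13/5, minimum P = -571/20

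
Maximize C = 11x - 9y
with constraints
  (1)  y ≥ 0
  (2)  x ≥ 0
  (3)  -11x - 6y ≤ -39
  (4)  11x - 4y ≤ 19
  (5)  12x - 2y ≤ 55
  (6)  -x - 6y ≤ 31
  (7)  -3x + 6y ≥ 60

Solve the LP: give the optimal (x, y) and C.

x = 59/9, y = 239/18, maximum C = -853/18

Corner points and C = 11x - 9y:
  (0, 10) → C = -90
  (7, 29/2) → C = -107/2
  (59/9, 239/18) → C = -853/18
The feasible region is unbounded (it extends along (0, 1), (1, 6)), but C strictly decreases along every unbounded feasible direction, so there is no improving ray and the maximum is attained at a vertex.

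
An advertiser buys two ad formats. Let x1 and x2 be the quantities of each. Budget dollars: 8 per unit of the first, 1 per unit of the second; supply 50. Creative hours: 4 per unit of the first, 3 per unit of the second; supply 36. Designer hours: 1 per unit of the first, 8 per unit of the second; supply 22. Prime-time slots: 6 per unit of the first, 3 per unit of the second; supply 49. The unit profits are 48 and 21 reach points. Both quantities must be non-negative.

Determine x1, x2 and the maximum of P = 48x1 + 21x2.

Vertices and P = 48x1 + 21x2:
  (0, 0) → P = 0
  (0, 11/4) → P = 231/4
  (25/4, 0) → P = 300
  (6, 2) → P = 330

x1 = 6, x2 = 2, maximum P = 330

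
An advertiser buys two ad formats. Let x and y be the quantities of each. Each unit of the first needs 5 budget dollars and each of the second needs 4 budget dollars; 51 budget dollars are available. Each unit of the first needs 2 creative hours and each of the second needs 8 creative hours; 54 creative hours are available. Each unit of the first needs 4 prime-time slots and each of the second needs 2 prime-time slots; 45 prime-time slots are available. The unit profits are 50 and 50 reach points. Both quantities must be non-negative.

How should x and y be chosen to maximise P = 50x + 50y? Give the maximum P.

x = 6, y = 21/4, maximum P = 1125/2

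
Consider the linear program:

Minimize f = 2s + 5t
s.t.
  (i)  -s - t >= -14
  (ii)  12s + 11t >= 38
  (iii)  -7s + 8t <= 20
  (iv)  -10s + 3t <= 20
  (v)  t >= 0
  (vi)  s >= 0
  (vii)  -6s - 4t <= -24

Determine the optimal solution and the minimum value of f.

Corner points and f = 2s + 5t:
  (92/15, 118/15) → f = 258/5
  (14, 0) → f = 28
  (28/19, 72/19) → f = 416/19
  (4, 0) → f = 8

s = 4, t = 0, minimum f = 8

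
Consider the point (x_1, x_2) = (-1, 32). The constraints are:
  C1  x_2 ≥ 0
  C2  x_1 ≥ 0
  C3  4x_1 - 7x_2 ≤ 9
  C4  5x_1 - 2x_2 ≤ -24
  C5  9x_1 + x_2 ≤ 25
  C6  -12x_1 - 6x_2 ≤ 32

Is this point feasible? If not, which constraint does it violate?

not feasible — violates C2

Constraint C2: x_1 = -1, which is not ≥ 0. All other constraints are satisfied.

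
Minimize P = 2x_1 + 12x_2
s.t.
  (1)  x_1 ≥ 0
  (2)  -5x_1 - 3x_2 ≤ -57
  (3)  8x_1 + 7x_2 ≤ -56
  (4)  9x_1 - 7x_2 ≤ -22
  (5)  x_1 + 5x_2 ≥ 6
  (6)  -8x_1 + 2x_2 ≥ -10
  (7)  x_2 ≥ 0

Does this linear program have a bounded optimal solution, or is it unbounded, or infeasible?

The boundaries x_1 = 0 and -5x_1 - 3x_2 = -57 meet at (0, 19), but that point violates 8x_1 + 7x_2 ≤ -56. Every candidate vertex is excluded by some other constraint, so the feasible region is empty.

infeasible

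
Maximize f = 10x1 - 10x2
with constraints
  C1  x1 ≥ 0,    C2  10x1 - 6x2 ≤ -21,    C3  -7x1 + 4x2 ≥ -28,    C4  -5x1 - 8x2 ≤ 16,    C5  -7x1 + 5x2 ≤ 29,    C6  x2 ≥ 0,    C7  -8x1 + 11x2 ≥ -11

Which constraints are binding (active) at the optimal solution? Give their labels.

Vertices and f = 10x1 - 10x2:
  (0, 7/2) → f = -35
  (0, 29/5) → f = -58
  (69/8, 143/8) → f = -185/2

The maximum is at (0, 7/2). Substituting into each constraint, equality holds for C1 and C2; the remaining constraints have slack.

C1 and C2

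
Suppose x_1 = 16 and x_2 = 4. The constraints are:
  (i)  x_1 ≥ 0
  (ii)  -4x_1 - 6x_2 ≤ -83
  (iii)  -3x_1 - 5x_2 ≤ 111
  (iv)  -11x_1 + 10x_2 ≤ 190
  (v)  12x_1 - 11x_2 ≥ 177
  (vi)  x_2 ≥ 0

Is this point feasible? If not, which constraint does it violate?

Constraint (v): 12x_1 - 11x_2 = 148, which is not ≥ 177. All other constraints are satisfied.

not feasible — violates (v)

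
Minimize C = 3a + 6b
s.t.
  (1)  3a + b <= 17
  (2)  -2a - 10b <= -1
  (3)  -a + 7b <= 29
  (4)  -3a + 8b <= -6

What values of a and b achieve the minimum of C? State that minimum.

a = 34/23, b = -9/46, minimum C = 75/23

Feasible corners and C = 3a + 6b:
  (169/28, -31/28) → C = 321/28
  (142/27, 11/9) → C = 208/9
  (34/23, -9/46) → C = 75/23

The optimum lies where -2a - 10b = -1 and -3a + 8b = -6.
Solving simultaneously gives a = 34/23, b = -9/46.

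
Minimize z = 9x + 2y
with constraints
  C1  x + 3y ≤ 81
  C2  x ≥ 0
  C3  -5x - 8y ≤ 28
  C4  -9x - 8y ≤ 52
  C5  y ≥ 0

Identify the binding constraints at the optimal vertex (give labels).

Feasible corners and z = 9x + 2y:
  (0, 27) → z = 54
  (81, 0) → z = 729
  (0, 0) → z = 0

The minimum is at (0, 0). Substituting into each constraint, equality holds for C2 and C5; the remaining constraints have slack.

C2 and C5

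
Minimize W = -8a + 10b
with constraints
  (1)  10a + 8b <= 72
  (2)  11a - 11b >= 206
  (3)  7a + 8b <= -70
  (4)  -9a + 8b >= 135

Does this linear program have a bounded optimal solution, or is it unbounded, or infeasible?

unbounded

From the feasible point (-3133/11, -3339/11), moving in the direction (-11, -11) keeps every constraint satisfied while W decreases without bound.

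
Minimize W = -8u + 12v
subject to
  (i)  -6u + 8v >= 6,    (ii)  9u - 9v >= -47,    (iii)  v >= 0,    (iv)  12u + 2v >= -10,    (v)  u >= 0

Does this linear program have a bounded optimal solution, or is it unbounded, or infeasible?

bounded optimum

Feasible corners and W = -8u + 12v:
  (0, 3/4) → W = 9
  (0, 47/9) → W = 188/3
The feasible region has finitely many vertices and no improving ray; the minimum is 9 at (0, 3/4).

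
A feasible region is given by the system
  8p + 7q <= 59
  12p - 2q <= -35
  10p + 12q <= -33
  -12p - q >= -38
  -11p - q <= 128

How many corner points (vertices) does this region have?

The feasible vertices (each the meet of two boundaries and inside every other half-plane) are:
  (-243/82, -23/82)
  (-291/34, -1151/34)
  (-1503/122, 917/122)

3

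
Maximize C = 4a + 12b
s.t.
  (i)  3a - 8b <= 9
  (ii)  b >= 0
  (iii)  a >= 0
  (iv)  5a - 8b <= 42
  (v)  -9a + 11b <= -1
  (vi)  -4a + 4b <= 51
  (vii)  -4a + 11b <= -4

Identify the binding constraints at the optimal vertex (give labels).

Corner points and C = 4a + 12b:
  (3, 0) → C = 12
  (33/2, 81/16) → C = 507/4
  (1, 0) → C = 4
  (430/23, 148/23) → C = 152

The maximum is at (430/23, 148/23). Substituting into each constraint, equality holds for (iv) and (vii); the remaining constraints have slack.

(iv) and (vii)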